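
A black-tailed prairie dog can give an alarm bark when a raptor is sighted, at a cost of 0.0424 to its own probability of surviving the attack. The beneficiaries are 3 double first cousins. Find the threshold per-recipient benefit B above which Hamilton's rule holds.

0.0565

r to a double first cousin = 1/4 (double first cousins share both grandparent pairs — four paths of length 4: r = 4·(1/2)^4 = 1/4).
Hamilton's rule with n recipients of equal r: n·r·B > C, so B > C/(n·r) = 0.0424/(3·0.25) = 0.0565.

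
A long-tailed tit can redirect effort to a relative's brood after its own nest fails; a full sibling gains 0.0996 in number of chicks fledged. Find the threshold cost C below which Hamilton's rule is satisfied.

0.0498

r to a full sibling = 0.5 (full sibs share both parents — two paths of length 2: r = 2·(1/2)^2 = 1/2).
Hamilton's rule: n·r·B > C, so the trait is favored while C < n·r·B = 1·0.5·0.0996 = 0.0498.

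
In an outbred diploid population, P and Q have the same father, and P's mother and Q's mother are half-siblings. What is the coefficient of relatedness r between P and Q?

0.3125

Relatedness sums over independent paths through distinct common ancestors.
P and Q are related in two ways: half-sibs through their shared father (r = 1/4) and half first cousins through their mothers (r = 1/16).
r = 1/4 + 1/16 = 0.3125.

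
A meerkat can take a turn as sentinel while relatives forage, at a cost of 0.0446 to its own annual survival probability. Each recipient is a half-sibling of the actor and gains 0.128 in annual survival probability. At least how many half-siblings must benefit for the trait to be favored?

2

r to a half-sibling = 1/4 (half-sibs share one parent — one path of length 2: r = (1/2)^2 = 1/4).
Hamilton's rule: n·r·B > C  ⇒  n > C/(r·B) = 0.0446/(0.25·0.128) = 1.394.
The smallest integer exceeding 1.394 is 2.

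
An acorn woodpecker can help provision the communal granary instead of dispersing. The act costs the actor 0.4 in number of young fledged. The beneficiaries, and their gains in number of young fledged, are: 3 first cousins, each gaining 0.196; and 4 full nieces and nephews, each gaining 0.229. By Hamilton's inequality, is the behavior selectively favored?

No

Hamilton's rule: the trait is favored when the sum of r·B over every recipient exceeds the actor's cost C.
r to a first cousin = 1/8 (first cousins share one grandparent pair — two paths of length 4: r = 2·(1/2)^4 = 1/8).
r to a full niece or nephew = 0.25 (full aunt/uncle↔niece/nephew: two paths of length 3 through the shared grandparent pair: r = 2·(1/2)^3 = 1/4).
Summing one r·B term per recipient: 3·0.125·0.196 + 4·0.25·0.229 = 0.3025.
0.3025 < 0.4: the indirect benefit is less than the cost.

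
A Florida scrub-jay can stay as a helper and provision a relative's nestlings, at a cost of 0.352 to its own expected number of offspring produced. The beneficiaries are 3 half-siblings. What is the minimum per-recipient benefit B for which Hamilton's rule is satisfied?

0.4693

r to a half-sibling = 1/4 (half-sibs share one parent — one path of length 2: r = (1/2)^2 = 1/4).
Hamilton's rule with n recipients of equal r: n·r·B > C, so B > C/(n·r) = 0.352/(3·0.25) = 0.4693.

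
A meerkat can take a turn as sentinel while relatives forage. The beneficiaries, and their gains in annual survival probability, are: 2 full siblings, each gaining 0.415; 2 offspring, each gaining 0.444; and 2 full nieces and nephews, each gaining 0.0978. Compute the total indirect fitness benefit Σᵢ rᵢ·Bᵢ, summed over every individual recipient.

0.9079

r to a full sibling = 0.5 (full sibs share both parents — two paths of length 2: r = 2·(1/2)^2 = 1/2).
r to an offspring = 0.5 (one parent–offspring link: r = (1/2)^1 = 1/2).
r to a full niece or nephew = 0.25 (full aunt/uncle↔niece/nephew: two paths of length 3 through the shared grandparent pair: r = 2·(1/2)^3 = 1/4).
Summing one r·B term per recipient: 2·0.5·0.415 + 2·0.5·0.444 + 2·0.25·0.0978 = 0.9079.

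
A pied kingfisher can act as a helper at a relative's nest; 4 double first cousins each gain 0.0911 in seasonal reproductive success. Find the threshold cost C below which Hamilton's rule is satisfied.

r to a double first cousin = 0.25 (double first cousins share both grandparent pairs — four paths of length 4: r = 4·(1/2)^4 = 1/4).
Hamilton's rule: n·r·B > C, so the trait is favored while C < n·r·B = 4·0.25·0.0911 = 0.0911.

0.0911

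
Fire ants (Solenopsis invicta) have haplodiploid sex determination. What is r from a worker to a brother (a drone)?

0.25

Her haploid brother carries none of their father's genes and a random half of their mother's genome; that half matches the maternal half of her own genome with probability 1/2: r = 1/2 · 1/2 = 1/4.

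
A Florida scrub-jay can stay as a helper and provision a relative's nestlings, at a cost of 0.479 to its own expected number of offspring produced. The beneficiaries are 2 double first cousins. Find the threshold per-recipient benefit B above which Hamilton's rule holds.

r to a double first cousin = 1/4 (double first cousins share both grandparent pairs — four paths of length 4: r = 4·(1/2)^4 = 1/4).
Hamilton's rule with n recipients of equal r: n·r·B > C, so B > C/(n·r) = 0.479/(2·0.25) = 0.958.

0.958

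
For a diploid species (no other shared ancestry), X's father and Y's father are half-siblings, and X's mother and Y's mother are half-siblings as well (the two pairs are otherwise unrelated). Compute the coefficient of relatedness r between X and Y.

Wright's path rule: contributions from independent ancestry routes add.
X and Y are related in two ways: half first cousins through their fathers (r = 1/16) and half first cousins through their mothers (r = 1/16).
r = 1/16 + 1/16 = 0.125.

0.125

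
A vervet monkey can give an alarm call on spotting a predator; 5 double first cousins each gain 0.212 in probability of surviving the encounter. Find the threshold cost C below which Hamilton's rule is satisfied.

0.265

r to a double first cousin = 0.25 (double first cousins share both grandparent pairs — four paths of length 4: r = 4·(1/2)^4 = 1/4).
Hamilton's rule: n·r·B > C, so the trait is favored while C < n·r·B = 5·0.25·0.212 = 0.265.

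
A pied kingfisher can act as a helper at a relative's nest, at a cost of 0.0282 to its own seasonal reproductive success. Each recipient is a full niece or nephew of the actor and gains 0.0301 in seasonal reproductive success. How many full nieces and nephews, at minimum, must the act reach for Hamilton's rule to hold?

4

r to a full niece or nephew = 1/4 (full aunt/uncle↔niece/nephew: two paths of length 3 through the shared grandparent pair: r = 2·(1/2)^3 = 1/4).
Hamilton's rule: n·r·B > C  ⇒  n > C/(r·B) = 0.0282/(0.25·0.0301) = 3.748.
The smallest integer exceeding 3.748 is 4.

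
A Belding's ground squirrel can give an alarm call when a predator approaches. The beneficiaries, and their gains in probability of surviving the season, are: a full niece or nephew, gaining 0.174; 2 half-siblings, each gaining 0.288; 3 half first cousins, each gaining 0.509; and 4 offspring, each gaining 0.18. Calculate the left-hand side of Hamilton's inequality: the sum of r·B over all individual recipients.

r to a full niece or nephew = 1/4 (full aunt/uncle↔niece/nephew: two paths of length 3 through the shared grandparent pair: r = 2·(1/2)^3 = 1/4).
r to a half-sibling = 0.25 (half-sibs share one parent — one path of length 2: r = (1/2)^2 = 1/4).
r to a half first cousin = 0.0625 (half first cousins share one grandparent — one path of length 4: r = (1/2)^4 = 1/16).
r to an offspring = 1/2 (one parent–offspring link: r = (1/2)^1 = 1/2).
Summing one r·B term per recipient: 1·0.25·0.174 + 2·0.25·0.288 + 3·0.0625·0.509 + 4·0.5·0.18 = 0.6429375.

0.6429375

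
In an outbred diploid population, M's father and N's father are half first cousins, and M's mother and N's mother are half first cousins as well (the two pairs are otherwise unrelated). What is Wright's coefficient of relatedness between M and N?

Relatedness sums over independent paths through distinct common ancestors.
M and N are related in two ways: half second cousins through their fathers (r = 1/64) and half second cousins through their mothers (r = 1/64).
r = 1/64 + 1/64 = 0.03125.

0.03125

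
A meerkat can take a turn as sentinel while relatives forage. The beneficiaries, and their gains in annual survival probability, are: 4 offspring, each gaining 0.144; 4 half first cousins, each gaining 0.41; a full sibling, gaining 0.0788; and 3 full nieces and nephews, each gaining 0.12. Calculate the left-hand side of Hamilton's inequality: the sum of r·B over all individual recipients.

r to an offspring = 0.5 (one parent–offspring link: r = (1/2)^1 = 1/2).
r to a half first cousin = 1/16 (half first cousins share one grandparent — one path of length 4: r = (1/2)^4 = 1/16).
r to a full sibling = 0.5 (full sibs share both parents — two paths of length 2: r = 2·(1/2)^2 = 1/2).
r to a full niece or nephew = 0.25 (full aunt/uncle↔niece/nephew: two paths of length 3 through the shared grandparent pair: r = 2·(1/2)^3 = 1/4).
Summing one r·B term per recipient: 4·0.5·0.144 + 4·0.0625·0.41 + 1·0.5·0.0788 + 3·0.25·0.12 = 0.5199.

0.5199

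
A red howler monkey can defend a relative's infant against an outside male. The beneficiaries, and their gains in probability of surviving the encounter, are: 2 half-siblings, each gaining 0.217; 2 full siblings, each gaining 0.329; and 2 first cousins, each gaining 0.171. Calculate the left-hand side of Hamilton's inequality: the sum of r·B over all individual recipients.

r to a half-sibling = 1/4 (half-sibs share one parent — one path of length 2: r = (1/2)^2 = 1/4).
r to a full sibling = 0.5 (full sibs share both parents — two paths of length 2: r = 2·(1/2)^2 = 1/2).
r to a first cousin = 1/8 (first cousins share one grandparent pair — two paths of length 4: r = 2·(1/2)^4 = 1/8).
Summing one r·B term per recipient: 2·0.25·0.217 + 2·0.5·0.329 + 2·0.125·0.171 = 0.48025.

0.48025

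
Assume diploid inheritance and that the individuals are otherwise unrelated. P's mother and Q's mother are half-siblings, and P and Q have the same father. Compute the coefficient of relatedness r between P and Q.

Relatedness sums over independent paths through distinct common ancestors.
P and Q are related in two ways: half first cousins through their mothers (r = 1/16) and half-sibs through their shared father (r = 1/4).
r = 1/16 + 1/4 = 0.3125.

0.3125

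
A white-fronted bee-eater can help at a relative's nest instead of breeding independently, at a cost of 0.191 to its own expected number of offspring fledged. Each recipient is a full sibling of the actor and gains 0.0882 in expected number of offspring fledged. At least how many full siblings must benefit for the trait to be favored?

r to a full sibling = 1/2 (full sibs share both parents — two paths of length 2: r = 2·(1/2)^2 = 1/2).
Hamilton's rule: n·r·B > C  ⇒  n > C/(r·B) = 0.191/(0.5·0.0882) = 4.331.
The smallest integer exceeding 4.331 is 5.

5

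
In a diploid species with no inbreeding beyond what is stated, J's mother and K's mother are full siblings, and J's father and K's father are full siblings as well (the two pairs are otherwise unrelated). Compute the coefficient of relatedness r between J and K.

With two independent routes of shared ancestry, r is the sum of the two contributions.
J and K are related in two ways: first cousins through their mothers (r = 1/8) and first cousins through their fathers (r = 1/8) — i.e. double first cousins.
r = 1/8 + 1/8 = 1/4 = 0.25.

0.25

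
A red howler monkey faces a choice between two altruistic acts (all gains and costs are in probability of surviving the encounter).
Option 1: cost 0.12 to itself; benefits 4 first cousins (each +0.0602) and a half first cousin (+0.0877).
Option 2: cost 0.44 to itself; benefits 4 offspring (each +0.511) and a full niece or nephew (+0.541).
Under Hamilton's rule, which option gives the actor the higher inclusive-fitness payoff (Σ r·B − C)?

Option 1: r to a first cousin = 0.125.
Option 1: r to a half first cousin = 0.0625.
Option 1: Σ r·B − C = (4·0.125·0.0602 + 1·0.0625·0.0877) − 0.12 = -0.08441875.
Option 2: r to an offspring = 0.5.
Option 2: r to a full niece or nephew = 0.25.
Option 2: Σ r·B − C = (4·0.5·0.511 + 1·0.25·0.541) − 0.44 = 0.71725.
Option 2 has the higher net inclusive-fitness payoff.

Option 2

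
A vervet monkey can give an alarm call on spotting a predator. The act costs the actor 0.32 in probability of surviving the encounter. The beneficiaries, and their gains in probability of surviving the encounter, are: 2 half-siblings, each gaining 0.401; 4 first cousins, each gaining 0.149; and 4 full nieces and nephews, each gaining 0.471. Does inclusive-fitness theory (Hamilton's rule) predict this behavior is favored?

Yes

Hamilton's rule: the trait is favored when the sum of r·B over every recipient exceeds the actor's cost C.
r to a half-sibling = 1/4 (half-sibs share one parent — one path of length 2: r = (1/2)^2 = 1/4).
r to a first cousin = 0.125 (first cousins share one grandparent pair — two paths of length 4: r = 2·(1/2)^4 = 1/8).
r to a full niece or nephew = 0.25 (full aunt/uncle↔niece/nephew: two paths of length 3 through the shared grandparent pair: r = 2·(1/2)^3 = 1/4).
Summing one r·B term per recipient: 2·0.25·0.401 + 4·0.125·0.149 + 4·0.25·0.471 = 0.746.
0.746 > 0.32: the indirect benefit exceeds the cost.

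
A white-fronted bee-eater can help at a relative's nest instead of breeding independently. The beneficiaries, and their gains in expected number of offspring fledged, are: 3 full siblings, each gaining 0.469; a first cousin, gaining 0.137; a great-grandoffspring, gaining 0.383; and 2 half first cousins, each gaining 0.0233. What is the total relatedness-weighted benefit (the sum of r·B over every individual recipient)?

r to a full sibling = 0.5 (full sibs share both parents — two paths of length 2: r = 2·(1/2)^2 = 1/2).
r to a first cousin = 1/8 (first cousins share one grandparent pair — two paths of length 4: r = 2·(1/2)^4 = 1/8).
r to a great-grandoffspring = 0.125 (three parent–offspring links: r = (1/2)^3 = 1/8).
r to a half first cousin = 0.0625 (half first cousins share one grandparent — one path of length 4: r = (1/2)^4 = 1/16).
Summing one r·B term per recipient: 3·0.5·0.469 + 1·0.125·0.137 + 1·0.125·0.383 + 2·0.0625·0.0233 = 0.7714125.

0.7714125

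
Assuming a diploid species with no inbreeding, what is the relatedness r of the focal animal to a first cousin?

First cousins share one grandparent pair — two paths of length 4: r = 2·(1/2)^4 = 1/8.

0.125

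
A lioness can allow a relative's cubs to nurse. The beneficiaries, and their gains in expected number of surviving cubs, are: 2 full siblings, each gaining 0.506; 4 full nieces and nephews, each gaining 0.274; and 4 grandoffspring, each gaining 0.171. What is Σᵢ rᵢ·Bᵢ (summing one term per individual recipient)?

r to a full sibling = 0.5 (full sibs share both parents — two paths of length 2: r = 2·(1/2)^2 = 1/2).
r to a full niece or nephew = 1/4 (full aunt/uncle↔niece/nephew: two paths of length 3 through the shared grandparent pair: r = 2·(1/2)^3 = 1/4).
r to a grandoffspring = 0.25 (two parent–offspring links: r = (1/2)^2 = 1/4).
Summing one r·B term per recipient: 2·0.5·0.506 + 4·0.25·0.274 + 4·0.25·0.171 = 0.951.

0.951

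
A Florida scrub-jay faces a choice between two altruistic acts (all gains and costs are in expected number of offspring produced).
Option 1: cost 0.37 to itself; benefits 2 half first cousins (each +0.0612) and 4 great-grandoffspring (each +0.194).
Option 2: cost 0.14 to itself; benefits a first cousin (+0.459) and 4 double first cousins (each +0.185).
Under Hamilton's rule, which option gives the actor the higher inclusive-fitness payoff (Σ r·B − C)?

Option 1: r to a half first cousin = 0.0625.
Option 1: r to a great-grandoffspring = 0.125.
Option 1: Σ r·B − C = (2·0.0625·0.0612 + 4·0.125·0.194) − 0.37 = -0.26535.
Option 2: r to a first cousin = 0.125.
Option 2: r to a double first cousin = 0.25.
Option 2: Σ r·B − C = (1·0.125·0.459 + 4·0.25·0.185) − 0.14 = 0.102375.
Option 2 has the higher net inclusive-fitness payoff.

Option 2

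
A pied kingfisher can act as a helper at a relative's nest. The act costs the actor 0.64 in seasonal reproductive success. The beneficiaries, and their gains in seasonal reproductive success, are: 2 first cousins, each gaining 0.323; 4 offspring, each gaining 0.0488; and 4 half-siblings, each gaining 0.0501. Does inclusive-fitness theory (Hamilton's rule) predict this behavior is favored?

No

Hamilton's rule: the trait is favored when the sum of r·B over every recipient exceeds the actor's cost C.
r to a first cousin = 0.125 (first cousins share one grandparent pair — two paths of length 4: r = 2·(1/2)^4 = 1/8).
r to an offspring = 0.5 (one parent–offspring link: r = (1/2)^1 = 1/2).
r to a half-sibling = 1/4 (half-sibs share one parent — one path of length 2: r = (1/2)^2 = 1/4).
Summing one r·B term per recipient: 2·0.125·0.323 + 4·0.5·0.0488 + 4·0.25·0.0501 = 0.22845.
0.22845 < 0.64: the indirect benefit is less than the cost.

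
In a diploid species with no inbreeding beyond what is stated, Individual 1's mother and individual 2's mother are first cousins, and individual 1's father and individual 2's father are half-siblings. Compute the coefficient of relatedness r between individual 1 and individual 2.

0.09375

With two independent routes of shared ancestry, r is the sum of the two contributions.
Individual 1 and individual 2 are related in two ways: second cousins through their mothers (r = 1/32) and half first cousins through their fathers (r = 1/16).
r = 1/32 + 1/16 = 3/32 = 0.09375.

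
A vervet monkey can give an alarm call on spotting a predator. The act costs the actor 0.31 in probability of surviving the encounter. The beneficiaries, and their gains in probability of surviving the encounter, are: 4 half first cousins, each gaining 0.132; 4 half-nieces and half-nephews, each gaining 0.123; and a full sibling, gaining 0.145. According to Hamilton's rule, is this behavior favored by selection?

No

Hamilton's rule: the trait is favored when the sum of r·B over every recipient exceeds the actor's cost C.
r to a half first cousin = 1/16 (half first cousins share one grandparent — one path of length 4: r = (1/2)^4 = 1/16).
r to a half-niece or half-nephew = 0.125 (half-aunt/uncle↔niece/nephew: one path of length 3: r = (1/2)^3 = 1/8).
r to a full sibling = 1/2 (full sibs share both parents — two paths of length 2: r = 2·(1/2)^2 = 1/2).
Summing one r·B term per recipient: 4·0.0625·0.132 + 4·0.125·0.123 + 1·0.5·0.145 = 0.167.
0.167 < 0.31: the indirect benefit is less than the cost.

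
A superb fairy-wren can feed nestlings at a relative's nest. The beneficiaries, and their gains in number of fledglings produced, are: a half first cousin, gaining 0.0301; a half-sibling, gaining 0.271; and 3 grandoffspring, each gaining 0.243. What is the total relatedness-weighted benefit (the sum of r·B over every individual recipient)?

r to a half first cousin = 0.0625 (half first cousins share one grandparent — one path of length 4: r = (1/2)^4 = 1/16).
r to a half-sibling = 1/4 (half-sibs share one parent — one path of length 2: r = (1/2)^2 = 1/4).
r to a grandoffspring = 1/4 (two parent–offspring links: r = (1/2)^2 = 1/4).
Summing one r·B term per recipient: 1·0.0625·0.0301 + 1·0.25·0.271 + 3·0.25·0.243 = 0.25188125.

0.25188125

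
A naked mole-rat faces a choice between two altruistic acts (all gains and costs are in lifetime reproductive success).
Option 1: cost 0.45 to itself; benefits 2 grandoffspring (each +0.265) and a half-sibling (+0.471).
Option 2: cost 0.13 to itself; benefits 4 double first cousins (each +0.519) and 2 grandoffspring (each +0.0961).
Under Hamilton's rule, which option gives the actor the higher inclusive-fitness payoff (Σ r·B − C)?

Option 1: r to a grandoffspring = 0.25.
Option 1: r to a half-sibling = 0.25.
Option 1: Σ r·B − C = (2·0.25·0.265 + 1·0.25·0.471) − 0.45 = -0.19975.
Option 2: r to a double first cousin = 0.25.
Option 2: r to a grandoffspring = 0.25.
Option 2: Σ r·B − C = (4·0.25·0.519 + 2·0.25·0.0961) − 0.13 = 0.43705.
Option 2 has the higher net inclusive-fitness payoff.

Option 2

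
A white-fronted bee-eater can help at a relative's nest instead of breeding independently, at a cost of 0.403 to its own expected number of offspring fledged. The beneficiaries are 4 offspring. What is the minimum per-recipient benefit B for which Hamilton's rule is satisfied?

r to an offspring = 1/2 (one parent–offspring link: r = (1/2)^1 = 1/2).
Hamilton's rule with n recipients of equal r: n·r·B > C, so B > C/(n·r) = 0.403/(4·0.5) = 0.2015.

0.2015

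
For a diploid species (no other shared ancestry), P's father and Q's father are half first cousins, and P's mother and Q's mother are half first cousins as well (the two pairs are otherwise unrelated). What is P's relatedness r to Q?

0.03125

With two independent routes of shared ancestry, r is the sum of the two contributions.
P and Q are related in two ways: half second cousins through their fathers (r = 1/64) and half second cousins through their mothers (r = 1/64).
r = 1/64 + 1/64 = 1/32 = 0.03125.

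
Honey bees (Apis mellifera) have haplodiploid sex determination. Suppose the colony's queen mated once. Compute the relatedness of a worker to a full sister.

Haplodiploid full sisters inherit their father's entire haploid genome identically (contributing 1/2) and on average half of their mother's contribution (1/2 · 1/2 = 1/4); r = 1/2 + 1/4 = 3/4.

0.75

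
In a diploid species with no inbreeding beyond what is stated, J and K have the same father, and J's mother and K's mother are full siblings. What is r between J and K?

With two independent routes of shared ancestry, r is the sum of the two contributions.
J and K are related in two ways: half-sibs through their shared father (r = 1/4) and first cousins through their mothers (r = 1/8).
r = 1/4 + 1/8 = 3/8 = 0.375.

0.375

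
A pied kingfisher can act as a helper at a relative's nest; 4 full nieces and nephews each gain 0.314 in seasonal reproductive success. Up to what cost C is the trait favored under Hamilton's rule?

r to a full niece or nephew = 0.25 (full aunt/uncle↔niece/nephew: two paths of length 3 through the shared grandparent pair: r = 2·(1/2)^3 = 1/4).
Hamilton's rule: n·r·B > C, so the trait is favored while C < n·r·B = 4·0.25·0.314 = 0.314.

0.314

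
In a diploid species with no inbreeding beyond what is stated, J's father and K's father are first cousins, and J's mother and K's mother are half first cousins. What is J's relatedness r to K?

0.046875

With two independent routes of shared ancestry, r is the sum of the two contributions.
J and K are related in two ways: second cousins through their fathers (r = 1/32) and half second cousins through their mothers (r = 1/64).
r = 1/32 + 1/64 = 3/64 = 0.046875.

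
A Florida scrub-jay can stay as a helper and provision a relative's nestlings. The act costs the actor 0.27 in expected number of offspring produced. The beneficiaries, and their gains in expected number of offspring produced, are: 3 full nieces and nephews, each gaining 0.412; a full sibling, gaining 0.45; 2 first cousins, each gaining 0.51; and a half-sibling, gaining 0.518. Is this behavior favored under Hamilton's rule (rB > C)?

Hamilton's rule: the trait is favored when the sum of r·B over every recipient exceeds the actor's cost C.
r to a full niece or nephew = 1/4 (full aunt/uncle↔niece/nephew: two paths of length 3 through the shared grandparent pair: r = 2·(1/2)^3 = 1/4).
r to a full sibling = 0.5 (full sibs share both parents — two paths of length 2: r = 2·(1/2)^2 = 1/2).
r to a first cousin = 1/8 (first cousins share one grandparent pair — two paths of length 4: r = 2·(1/2)^4 = 1/8).
r to a half-sibling = 0.25 (half-sibs share one parent — one path of length 2: r = (1/2)^2 = 1/4).
Summing one r·B term per recipient: 3·0.25·0.412 + 1·0.5·0.45 + 2·0.125·0.51 + 1·0.25·0.518 = 0.791.
0.791 > 0.27: the indirect benefit exceeds the cost.

Yes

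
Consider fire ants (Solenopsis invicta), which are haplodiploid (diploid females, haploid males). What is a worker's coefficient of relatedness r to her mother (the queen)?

0.5

One meiotic link between diploid queen and diploid daughter: r = 1/2.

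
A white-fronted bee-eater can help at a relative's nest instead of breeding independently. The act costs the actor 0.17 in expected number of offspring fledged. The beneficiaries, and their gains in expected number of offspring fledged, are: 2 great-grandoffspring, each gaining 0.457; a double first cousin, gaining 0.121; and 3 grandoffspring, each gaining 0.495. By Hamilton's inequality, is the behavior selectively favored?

Hamilton's rule: the trait is favored when the sum of r·B over every recipient exceeds the actor's cost C.
r to a great-grandoffspring = 0.125 (three parent–offspring links: r = (1/2)^3 = 1/8).
r to a double first cousin = 1/4 (double first cousins share both grandparent pairs — four paths of length 4: r = 4·(1/2)^4 = 1/4).
r to a grandoffspring = 0.25 (two parent–offspring links: r = (1/2)^2 = 1/4).
Summing one r·B term per recipient: 2·0.125·0.457 + 1·0.25·0.121 + 3·0.25·0.495 = 0.51575.
0.51575 > 0.17: the indirect benefit exceeds the cost.

Yes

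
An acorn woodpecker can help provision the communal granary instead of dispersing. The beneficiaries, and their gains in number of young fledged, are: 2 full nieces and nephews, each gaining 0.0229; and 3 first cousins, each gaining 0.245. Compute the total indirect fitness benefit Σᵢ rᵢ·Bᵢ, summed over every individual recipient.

r to a full niece or nephew = 1/4 (full aunt/uncle↔niece/nephew: two paths of length 3 through the shared grandparent pair: r = 2·(1/2)^3 = 1/4).
r to a first cousin = 0.125 (first cousins share one grandparent pair — two paths of length 4: r = 2·(1/2)^4 = 1/8).
Summing one r·B term per recipient: 2·0.25·0.0229 + 3·0.125·0.245 = 0.103325.

0.103325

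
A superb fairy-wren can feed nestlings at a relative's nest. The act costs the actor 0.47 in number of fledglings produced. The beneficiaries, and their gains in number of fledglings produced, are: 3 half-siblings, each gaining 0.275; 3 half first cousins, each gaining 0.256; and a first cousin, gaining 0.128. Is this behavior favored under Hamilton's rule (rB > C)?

Hamilton's rule: the trait is favored when the sum of r·B over every recipient exceeds the actor's cost C.
r to a half-sibling = 1/4 (half-sibs share one parent — one path of length 2: r = (1/2)^2 = 1/4).
r to a half first cousin = 0.0625 (half first cousins share one grandparent — one path of length 4: r = (1/2)^4 = 1/16).
r to a first cousin = 1/8 (first cousins share one grandparent pair — two paths of length 4: r = 2·(1/2)^4 = 1/8).
Summing one r·B term per recipient: 3·0.25·0.275 + 3·0.0625·0.256 + 1·0.125·0.128 = 0.27025.
0.27025 < 0.47: the indirect benefit is less than the cost.

No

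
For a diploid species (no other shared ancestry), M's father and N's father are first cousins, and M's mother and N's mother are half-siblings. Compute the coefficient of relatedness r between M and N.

Independent pedigree routes through distinct common ancestors add.
M and N are related in two ways: second cousins through their fathers (r = 1/32) and half first cousins through their mothers (r = 1/16).
r = 1/32 + 1/16 = 3/32 = 0.09375.

0.09375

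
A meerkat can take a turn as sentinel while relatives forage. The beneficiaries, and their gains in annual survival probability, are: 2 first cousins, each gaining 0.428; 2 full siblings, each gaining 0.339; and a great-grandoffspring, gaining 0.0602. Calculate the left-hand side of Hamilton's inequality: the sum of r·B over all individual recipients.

0.453525

r to a first cousin = 1/8 (first cousins share one grandparent pair — two paths of length 4: r = 2·(1/2)^4 = 1/8).
r to a full sibling = 0.5 (full sibs share both parents — two paths of length 2: r = 2·(1/2)^2 = 1/2).
r to a great-grandoffspring = 1/8 (three parent–offspring links: r = (1/2)^3 = 1/8).
Summing one r·B term per recipient: 2·0.125·0.428 + 2·0.5·0.339 + 1·0.125·0.0602 = 0.453525.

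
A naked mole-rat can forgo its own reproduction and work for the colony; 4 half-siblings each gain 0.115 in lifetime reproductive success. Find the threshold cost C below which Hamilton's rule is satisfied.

0.115

r to a half-sibling = 0.25 (half-sibs share one parent — one path of length 2: r = (1/2)^2 = 1/4).
Hamilton's rule: n·r·B > C, so the trait is favored while C < n·r·B = 4·0.25·0.115 = 0.115.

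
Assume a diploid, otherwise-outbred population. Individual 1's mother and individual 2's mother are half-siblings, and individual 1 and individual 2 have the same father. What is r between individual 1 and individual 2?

Wright's path rule: contributions from independent ancestry routes add.
Individual 1 and individual 2 are related in two ways: half first cousins through their mothers (r = 1/16) and half-sibs through their shared father (r = 1/4).
r = 1/16 + 1/4 = 0.3125.

0.3125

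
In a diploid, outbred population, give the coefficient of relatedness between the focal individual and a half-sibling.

Half-sibs share one parent — one path of length 2: r = (1/2)^2 = 1/4.

0.25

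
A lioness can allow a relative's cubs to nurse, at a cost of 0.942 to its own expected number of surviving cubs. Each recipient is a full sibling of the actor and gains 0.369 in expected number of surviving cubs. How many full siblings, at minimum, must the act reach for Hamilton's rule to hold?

6

r to a full sibling = 0.5 (full sibs share both parents — two paths of length 2: r = 2·(1/2)^2 = 1/2).
Hamilton's rule: n·r·B > C  ⇒  n > C/(r·B) = 0.942/(0.5·0.369) = 5.106.
The smallest integer exceeding 5.106 is 6.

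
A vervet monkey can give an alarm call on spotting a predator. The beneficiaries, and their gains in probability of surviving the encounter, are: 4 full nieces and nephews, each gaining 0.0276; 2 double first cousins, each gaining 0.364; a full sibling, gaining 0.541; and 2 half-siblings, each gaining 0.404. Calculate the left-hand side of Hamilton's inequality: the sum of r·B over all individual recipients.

r to a full niece or nephew = 1/4 (full aunt/uncle↔niece/nephew: two paths of length 3 through the shared grandparent pair: r = 2·(1/2)^3 = 1/4).
r to a double first cousin = 1/4 (double first cousins share both grandparent pairs — four paths of length 4: r = 4·(1/2)^4 = 1/4).
r to a full sibling = 0.5 (full sibs share both parents — two paths of length 2: r = 2·(1/2)^2 = 1/2).
r to a half-sibling = 1/4 (half-sibs share one parent — one path of length 2: r = (1/2)^2 = 1/4).
Summing one r·B term per recipient: 4·0.25·0.0276 + 2·0.25·0.364 + 1·0.5·0.541 + 2·0.25·0.404 = 0.6821.

0.6821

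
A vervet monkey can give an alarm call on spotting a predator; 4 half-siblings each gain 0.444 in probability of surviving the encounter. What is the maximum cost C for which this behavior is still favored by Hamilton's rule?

0.444

r to a half-sibling = 0.25 (half-sibs share one parent — one path of length 2: r = (1/2)^2 = 1/4).
Hamilton's rule: n·r·B > C, so the trait is favored while C < n·r·B = 4·0.25·0.444 = 0.444.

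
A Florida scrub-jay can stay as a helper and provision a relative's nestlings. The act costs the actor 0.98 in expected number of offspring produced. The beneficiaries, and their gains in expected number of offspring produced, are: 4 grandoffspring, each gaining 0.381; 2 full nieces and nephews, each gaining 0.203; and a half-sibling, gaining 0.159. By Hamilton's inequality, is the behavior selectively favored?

Hamilton's rule: the trait is favored when the sum of r·B over every recipient exceeds the actor's cost C.
r to a grandoffspring = 1/4 (two parent–offspring links: r = (1/2)^2 = 1/4).
r to a full niece or nephew = 0.25 (full aunt/uncle↔niece/nephew: two paths of length 3 through the shared grandparent pair: r = 2·(1/2)^3 = 1/4).
r to a half-sibling = 0.25 (half-sibs share one parent — one path of length 2: r = (1/2)^2 = 1/4).
Summing one r·B term per recipient: 4·0.25·0.381 + 2·0.25·0.203 + 1·0.25·0.159 = 0.52225.
0.52225 < 0.98: the indirect benefit is less than the cost.

No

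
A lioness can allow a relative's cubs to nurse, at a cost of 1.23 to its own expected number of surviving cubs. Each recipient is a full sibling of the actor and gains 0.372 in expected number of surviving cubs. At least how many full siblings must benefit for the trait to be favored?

r to a full sibling = 1/2 (full sibs share both parents — two paths of length 2: r = 2·(1/2)^2 = 1/2).
Hamilton's rule: n·r·B > C  ⇒  n > C/(r·B) = 1.23/(0.5·0.372) = 6.613.
The smallest integer exceeding 6.613 is 7.

7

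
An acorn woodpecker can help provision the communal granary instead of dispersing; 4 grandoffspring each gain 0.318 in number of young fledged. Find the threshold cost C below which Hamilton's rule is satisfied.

r to a grandoffspring = 1/4 (two parent–offspring links: r = (1/2)^2 = 1/4).
Hamilton's rule: n·r·B > C, so the trait is favored while C < n·r·B = 4·0.25·0.318 = 0.318.

0.318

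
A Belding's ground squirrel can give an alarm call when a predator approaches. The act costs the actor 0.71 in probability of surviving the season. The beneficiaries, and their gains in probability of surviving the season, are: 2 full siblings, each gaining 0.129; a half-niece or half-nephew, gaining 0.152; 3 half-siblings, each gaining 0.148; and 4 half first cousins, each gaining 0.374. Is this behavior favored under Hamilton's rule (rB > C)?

No

Hamilton's rule: the trait is favored when the sum of r·B over every recipient exceeds the actor's cost C.
r to a full sibling = 0.5 (full sibs share both parents — two paths of length 2: r = 2·(1/2)^2 = 1/2).
r to a half-niece or half-nephew = 1/8 (half-aunt/uncle↔niece/nephew: one path of length 3: r = (1/2)^3 = 1/8).
r to a half-sibling = 1/4 (half-sibs share one parent — one path of length 2: r = (1/2)^2 = 1/4).
r to a half first cousin = 0.0625 (half first cousins share one grandparent — one path of length 4: r = (1/2)^4 = 1/16).
Summing one r·B term per recipient: 2·0.5·0.129 + 1·0.125·0.152 + 3·0.25·0.148 + 4·0.0625·0.374 = 0.3525.
0.3525 < 0.71: the indirect benefit is less than the cost.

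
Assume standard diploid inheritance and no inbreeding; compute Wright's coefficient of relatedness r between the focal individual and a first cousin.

First cousins share one grandparent pair — two paths of length 4: r = 2·(1/2)^4 = 1/8.

0.125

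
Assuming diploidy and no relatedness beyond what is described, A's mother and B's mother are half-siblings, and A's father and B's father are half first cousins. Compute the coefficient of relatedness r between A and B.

0.078125

With two independent routes of shared ancestry, r is the sum of the two contributions.
A and B are related in two ways: half first cousins through their mothers (r = 1/16) and half second cousins through their fathers (r = 1/64).
r = 1/16 + 1/64 = 0.078125.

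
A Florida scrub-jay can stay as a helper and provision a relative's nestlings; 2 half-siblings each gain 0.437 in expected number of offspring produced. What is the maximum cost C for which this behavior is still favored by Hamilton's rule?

r to a half-sibling = 1/4 (half-sibs share one parent — one path of length 2: r = (1/2)^2 = 1/4).
Hamilton's rule: n·r·B > C, so the trait is favored while C < n·r·B = 2·0.25·0.437 = 0.2185.

0.2185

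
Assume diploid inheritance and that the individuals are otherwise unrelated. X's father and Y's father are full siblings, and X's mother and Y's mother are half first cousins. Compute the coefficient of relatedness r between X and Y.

0.140625

With two independent routes of shared ancestry, r is the sum of the two contributions.
X and Y are related in two ways: first cousins through their fathers (r = 1/8) and half second cousins through their mothers (r = 1/64).
r = 1/8 + 1/64 = 9/64 = 0.140625.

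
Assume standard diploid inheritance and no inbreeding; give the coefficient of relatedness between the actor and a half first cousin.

0.0625

Half first cousins share one grandparent — one path of length 4: r = (1/2)^4 = 1/16.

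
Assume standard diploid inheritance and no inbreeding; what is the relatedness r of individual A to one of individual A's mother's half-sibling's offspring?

Each parent–offspring link contributes a factor of 1/2, and independent paths through distinct common ancestors add.
Half first cousins share one grandparent — one path of length 4: r = (1/2)^4 = 1/16.

0.0625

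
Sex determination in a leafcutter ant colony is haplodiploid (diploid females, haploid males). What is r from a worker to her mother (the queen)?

One meiotic link between diploid queen and diploid daughter: r = 1/2.

0.5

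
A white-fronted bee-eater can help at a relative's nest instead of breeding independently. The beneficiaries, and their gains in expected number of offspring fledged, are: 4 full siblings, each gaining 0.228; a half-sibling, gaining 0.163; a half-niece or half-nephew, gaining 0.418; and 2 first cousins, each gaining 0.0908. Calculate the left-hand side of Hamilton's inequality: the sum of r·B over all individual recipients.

0.5717

r to a full sibling = 1/2 (full sibs share both parents — two paths of length 2: r = 2·(1/2)^2 = 1/2).
r to a half-sibling = 1/4 (half-sibs share one parent — one path of length 2: r = (1/2)^2 = 1/4).
r to a half-niece or half-nephew = 1/8 (half-aunt/uncle↔niece/nephew: one path of length 3: r = (1/2)^3 = 1/8).
r to a first cousin = 1/8 (first cousins share one grandparent pair — two paths of length 4: r = 2·(1/2)^4 = 1/8).
Summing one r·B term per recipient: 4·0.5·0.228 + 1·0.25·0.163 + 1·0.125·0.418 + 2·0.125·0.0908 = 0.5717.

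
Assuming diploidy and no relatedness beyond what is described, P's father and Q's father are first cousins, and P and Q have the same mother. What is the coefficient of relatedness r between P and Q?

Wright's path rule: contributions from independent ancestry routes add.
P and Q are related in two ways: second cousins through their fathers (r = 1/32) and half-sibs through their shared mother (r = 1/4).
r = 1/32 + 1/4 = 9/32 = 0.28125.

0.28125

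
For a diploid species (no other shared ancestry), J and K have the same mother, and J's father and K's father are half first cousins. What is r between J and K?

Wright's path rule: contributions from independent ancestry routes add.
J and K are related in two ways: half-sibs through their shared mother (r = 1/4) and half second cousins through their fathers (r = 1/64).
r = 1/4 + 1/64 = 17/64 = 0.265625.

0.265625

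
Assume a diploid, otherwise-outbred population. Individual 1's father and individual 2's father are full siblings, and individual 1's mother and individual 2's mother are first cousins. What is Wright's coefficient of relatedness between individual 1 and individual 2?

0.15625

Wright's path rule: contributions from independent ancestry routes add.
Individual 1 and individual 2 are related in two ways: first cousins through their fathers (r = 1/8) and second cousins through their mothers (r = 1/32).
r = 1/8 + 1/32 = 0.15625.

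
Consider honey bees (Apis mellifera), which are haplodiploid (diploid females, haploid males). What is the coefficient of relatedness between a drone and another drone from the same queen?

Haploid brothers each carry a random half of the queen's diploid genome, so on average they share half: r = 1/2.

0.5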